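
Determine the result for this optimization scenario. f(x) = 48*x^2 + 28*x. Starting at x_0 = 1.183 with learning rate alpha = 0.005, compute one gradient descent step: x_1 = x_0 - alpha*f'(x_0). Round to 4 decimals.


We compute the gradient at x_0 and apply the update.
f'(x) = 96*x + 28
f'(1.183) = 96*1.183 + 28 = 141.568
x_1 = 1.183 - 0.005*141.568 = 0.4752


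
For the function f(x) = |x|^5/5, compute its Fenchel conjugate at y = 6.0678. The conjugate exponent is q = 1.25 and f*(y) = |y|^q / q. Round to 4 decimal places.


The conjugate exponent q satisfies 1/p + 1/q = 1.
p = 5, so q = 5/(5 - 1) = 1.25
|y|^q = 6.0678^1.25 = 9.5233
f*(6.0678) = 9.5233 / 1.25 = 7.6187


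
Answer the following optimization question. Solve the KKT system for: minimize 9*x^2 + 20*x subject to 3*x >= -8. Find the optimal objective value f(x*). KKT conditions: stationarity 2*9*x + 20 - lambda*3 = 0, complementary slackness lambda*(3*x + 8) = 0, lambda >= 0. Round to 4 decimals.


Step 1: Try lambda = 0 (constraint inactive).
Stationarity: 2*9*x + 20 = 0
x* = -20/(2*9) = -10/9 = -1.1111 (rounded; the exact value -10/9 is used below)
Check constraint: 3*-1.1111 = -3.3333 >= -8 -- satisfied.
Step 2: Compute optimal value.
f(x*) = 9*(-10/9)^2 + 20*(-10/9) = -11.1111


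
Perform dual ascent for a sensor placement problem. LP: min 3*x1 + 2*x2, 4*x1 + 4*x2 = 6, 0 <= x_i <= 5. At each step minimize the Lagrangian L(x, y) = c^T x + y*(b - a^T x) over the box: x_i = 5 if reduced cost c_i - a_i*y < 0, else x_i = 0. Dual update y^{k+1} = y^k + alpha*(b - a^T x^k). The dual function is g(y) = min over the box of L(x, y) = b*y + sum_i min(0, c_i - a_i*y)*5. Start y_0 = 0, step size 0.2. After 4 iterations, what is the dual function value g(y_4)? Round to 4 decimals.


Dual ascent for LP: min 3*x1 + 2*x2, 4*x1 + 4*x2 = 6, 0 <= x_i <= 5
Step 1: y^k = 0.0, reduced costs: (3.0, 2.0)
  x^k = (0.0, 0.0), subgradient = b - a^T x = 6.0
  y^{k+1} = 0.0 + 0.2*6.0 = 1.2
Step 2: y^k = 1.2, reduced costs: (-1.8, -2.8)
  x^k = (5.0, 5.0), subgradient = b - a^T x = -34.0
  y^{k+1} = 1.2 + 0.2*-34.0 = -5.6
Step 3: y^k = -5.6, reduced costs: (25.4, 24.4)
  x^k = (0.0, 0.0), subgradient = b - a^T x = 6.0
  y^{k+1} = -5.6 + 0.2*6.0 = -4.4
Step 4: y^k = -4.4, reduced costs: (20.6, 19.6)
  x^k = (0.0, 0.0), subgradient = b - a^T x = 6.0
  y^{k+1} = -4.4 + 0.2*6.0 = -3.2
Dual objective at y_4 = -3.2: reduced costs (15.8, 14.8), box minimizer x = (0.0, 0.0)
g(y_4) = b*y + (c1 - a1*y)*x1 + (c2 - a2*y)*x2 = 6*(-3.2) + 15.8*0.0 + 14.8*0.0 = -19.2 + 0.0 + 0.0 = -19.2


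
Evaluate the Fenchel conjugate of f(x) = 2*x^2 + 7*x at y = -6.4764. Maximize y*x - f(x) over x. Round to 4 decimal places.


f*(y) = sup_x {y*x - a*x^2 - b*x} = sup_x {(y-b)*x - a*x^2}
FOC: (y - b) - 2a*x = 0 => x* = (y - b)/(2a)
x* = (-6.4764 - 7)/(2*2) = -3.3691
f*(-6.4764) = (y-b)^2/(4a) = (-6.4764 - 7)^2/(4*2)
= 181.6134/8 = 22.7017


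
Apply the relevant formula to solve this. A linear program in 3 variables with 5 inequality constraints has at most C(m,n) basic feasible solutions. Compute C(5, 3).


Each vertex corresponds to some choice of n active constraints out of m, so the number of vertices is at most C(m, n) = m! / (n!(m-n)!).
m = 5, n = 3
Numerator: 5 * 4 * 3
Denominator: 3! = 6
C(5, 3) = 10


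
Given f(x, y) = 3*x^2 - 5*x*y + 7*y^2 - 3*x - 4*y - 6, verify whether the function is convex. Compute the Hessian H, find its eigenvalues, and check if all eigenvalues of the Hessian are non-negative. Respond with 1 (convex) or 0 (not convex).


The Hessian of f(x,y) = 3*x^2 - 5*x*y + 7*y^2 - 3*x - 4*y - 6 is:
H = [[6, -5], [-5, 14]]
Trace = 6 + 14 = 20
Determinant = 6*14 - (-5)^2 = 59
Discriminant = (20)^2 - 4*59 = 164.0
Eigenvalues: lambda_1 = 3.5969, lambda_2 = 16.4031
The function is convex.

1


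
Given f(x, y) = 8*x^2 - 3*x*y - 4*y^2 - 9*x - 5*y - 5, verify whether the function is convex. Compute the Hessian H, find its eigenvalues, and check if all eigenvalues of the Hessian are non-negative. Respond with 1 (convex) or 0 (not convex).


The Hessian of f(x,y) = 8*x^2 - 3*x*y - 4*y^2 - 9*x - 5*y - 5 is:
H = [[16, -3], [-3, -8]]
Trace = 16 - 8 = 8
Determinant = 16*-8 - (-3)^2 = -137
Discriminant = (8)^2 - 4*-137 = 612.0
Eigenvalues: lambda_1 = -8.3693, lambda_2 = 16.3693
The function is not convex.

0


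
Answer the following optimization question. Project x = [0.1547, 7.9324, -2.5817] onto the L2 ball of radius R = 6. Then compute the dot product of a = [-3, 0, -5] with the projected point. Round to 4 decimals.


Step 1: Compute ||x|| (intermediates to 6 decimals).
||x|| = sqrt(0.1547^2 + 7.9324^2 + (-2.5817)^2) = 8.343385
Step 2: Project.
Since ||x|| > R, scale = R/||x|| = 6/8.343385 = 0.719133, proj(x) = scale * x
proj(x) = [0.11125, 5.704451, -1.856586]
Step 3: Dot product.
a^T * proj(x) = -3*0.11125 + 0*5.704451 - 5*(-1.856586) = 8.9492


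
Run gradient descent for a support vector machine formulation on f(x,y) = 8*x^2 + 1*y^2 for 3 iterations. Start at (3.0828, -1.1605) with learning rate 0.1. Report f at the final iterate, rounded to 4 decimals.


Gradient descent on f(x,y) = 8*x^2 + 1*y^2.
Starting point: (3.0828, -1.1605), alpha = 0.1
Step 1: grad_x = 2*8*3.0828 = 49.3248, grad_y = 2*1*-1.1605 = -2.321
  x_1 = 3.0828 - 0.1*49.3248 = -1.8497
  y_1 = -1.1605 - 0.1*-2.321 = -0.9284
Step 2: grad_x = 2*8*-1.8497 = -29.5949, grad_y = 2*1*-0.9284 = -1.8568
  x_2 = -1.8497 - 0.1*-29.5949 = 1.1098
  y_2 = -0.9284 - 0.1*-1.8568 = -0.7427
Step 3: grad_x = 2*8*1.1098 = 17.7569, grad_y = 2*1*-0.7427 = -1.4854
  x_3 = 1.1098 - 0.1*17.7569 = -0.6659
  y_3 = -0.7427 - 0.1*-1.4854 = -0.5942
f(-0.6659, -0.5942) = 8*(-0.6659)^2 + 1*(-0.5942)^2 = 3.9003


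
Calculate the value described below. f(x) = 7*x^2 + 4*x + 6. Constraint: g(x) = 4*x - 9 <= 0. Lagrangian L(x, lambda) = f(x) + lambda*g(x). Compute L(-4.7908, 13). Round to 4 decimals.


Step 1: Evaluate f(x).
f(-4.7908) = 7*(-4.7908)^2 + 4*(-4.7908) + 6 = 147.4992
Step 2: Evaluate g(x).
g(-4.7908) = 4*-4.7908 - 9 = -28.1632
Step 3: Compute Lagrangian.
L = 147.4992 + 13*-28.1632 = -218.6224


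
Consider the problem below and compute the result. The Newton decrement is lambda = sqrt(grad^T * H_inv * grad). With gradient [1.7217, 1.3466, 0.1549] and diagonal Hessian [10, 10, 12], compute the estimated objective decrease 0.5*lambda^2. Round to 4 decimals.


Step 1: H is diagonal, so H^(-1) * g = [0.1722, 0.1347, 0.0129].
Step 2: g^T H^(-1) g = sum_i g_i^2 / H_ii
  = (1.7217)^2/10 + (1.3466)^2/10 + (0.1549)^2/12
  = 0.2964 + 0.1813 + 0.002 = 0.4798
Step 3: Objective decrease = 0.5 * g^T H^(-1) g = 0.2399


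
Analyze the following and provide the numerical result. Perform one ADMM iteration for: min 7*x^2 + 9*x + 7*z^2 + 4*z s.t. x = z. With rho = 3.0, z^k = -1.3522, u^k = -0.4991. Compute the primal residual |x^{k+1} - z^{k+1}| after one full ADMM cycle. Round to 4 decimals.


ADMM iteration with rho = 3.0, z^k = -1.3522, u^k = -0.4991
Step 1: x-update.
Minimize 7*x^2 + 9*x + (3.0/2)*(x + 1.3522 - 0.4991)^2
FOC: (2*7 + 3.0)*x = -9 + 3.0*(-1.3522 + 0.4991)
x^{k+1} = -0.68
Step 2: z-update.
Minimize 7*z^2 + 4*z + (3.0/2)*(-0.68 - z - 0.4991)^2
FOC: (2*7 + 3.0)*z = -4 + 3.0*(-0.68 - 0.4991)
z^{k+1} = -0.4434
Step 3: u-update.
u^{k+1} = -0.4991 - 0.68 + 0.4434 = -0.7357
Step 4: Primal residual = |-0.68 + 0.4434| = 0.2366


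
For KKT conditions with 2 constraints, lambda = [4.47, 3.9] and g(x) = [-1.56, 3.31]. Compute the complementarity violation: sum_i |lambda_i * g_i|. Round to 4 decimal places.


KKT complementary slackness check:
lambda_1 * g_1 = 4.47 * -1.56 = -6.9732
lambda_2 * g_2 = 3.9 * 3.31 = 12.909
Total violation = 6.9732 + 12.909 = 19.8822


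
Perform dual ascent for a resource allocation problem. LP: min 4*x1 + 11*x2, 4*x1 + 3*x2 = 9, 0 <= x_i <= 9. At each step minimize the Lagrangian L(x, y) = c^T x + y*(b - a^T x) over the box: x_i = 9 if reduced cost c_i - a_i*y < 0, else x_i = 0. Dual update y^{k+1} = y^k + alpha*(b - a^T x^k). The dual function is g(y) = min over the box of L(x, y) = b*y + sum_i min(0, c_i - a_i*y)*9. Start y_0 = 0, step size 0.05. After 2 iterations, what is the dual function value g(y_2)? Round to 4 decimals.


Dual ascent for LP: min 4*x1 + 11*x2, 4*x1 + 3*x2 = 9, 0 <= x_i <= 9
Step 1: y^k = 0.0, reduced costs: (4.0, 11.0)
  x^k = (0.0, 0.0), subgradient = b - a^T x = 9.0
  y^{k+1} = 0.0 + 0.05*9.0 = 0.45
Step 2: y^k = 0.45, reduced costs: (2.2, 9.65)
  x^k = (0.0, 0.0), subgradient = b - a^T x = 9.0
  y^{k+1} = 0.45 + 0.05*9.0 = 0.9
Dual objective at y_2 = 0.9: reduced costs (0.4, 8.3), box minimizer x = (0.0, 0.0)
g(y_2) = b*y + (c1 - a1*y)*x1 + (c2 - a2*y)*x2 = 9*0.9 + 0.4*0.0 + 8.3*0.0 = 8.1 + 0.0 + 0.0 = 8.1


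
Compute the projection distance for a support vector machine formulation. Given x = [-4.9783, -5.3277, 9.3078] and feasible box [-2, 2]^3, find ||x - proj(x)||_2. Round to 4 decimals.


Project each component onto [-2, 2].
clip(-4.9783) = -2.0, clip(-5.3277) = -2.0, clip(9.3078) = 2.0
Projection = [-2.0, -2.0, 2.0]
Squared diffs: [8.8703, 11.0736, 53.4039]
Distance = sqrt(73.3478) = 8.5643


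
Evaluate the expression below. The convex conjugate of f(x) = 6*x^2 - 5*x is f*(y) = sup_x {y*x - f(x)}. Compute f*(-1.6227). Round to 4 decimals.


f*(y) = sup_x {y*x - a*x^2 - b*x} = sup_x {(y-b)*x - a*x^2}
FOC: (y - b) - 2a*x = 0 => x* = (y - b)/(2a)
x* = (-1.6227 + 5)/(2*6) = 0.2814
f*(-1.6227) = (y-b)^2/(4a) = (-1.6227 + 5)^2/(4*6)
= 11.4062/24 = 0.4753


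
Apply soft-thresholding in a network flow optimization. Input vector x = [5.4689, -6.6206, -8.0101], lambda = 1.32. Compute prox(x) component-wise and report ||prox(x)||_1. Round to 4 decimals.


Soft-thresholding with lambda = 1.32:
prox(5.4689) = sign(5.4689)*max(|5.4689| - 1.32, 0) = 4.1489
prox(-6.6206) = sign(-6.6206)*max(|-6.6206| - 1.32, 0) = -5.3006
prox(-8.0101) = sign(-8.0101)*max(|-8.0101| - 1.32, 0) = -6.6901
prox(x) = [4.1489, -5.3006, -6.6901]
||prox(x)||_1 = 4.1489 + 5.3006 + 6.6901 = 16.1396


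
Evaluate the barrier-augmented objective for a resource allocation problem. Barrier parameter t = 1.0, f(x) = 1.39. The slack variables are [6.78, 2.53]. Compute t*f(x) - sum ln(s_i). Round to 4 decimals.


Step 1: Compute log-barrier.
ln values: [1.914, 0.9282]
phi = -(1.914 + 0.9282) = -2.8422
Step 2: Compute augmented objective.
t*f(x) = 1.0*1.39 = 1.39
Total = 1.39 - 2.8422 = -1.4522


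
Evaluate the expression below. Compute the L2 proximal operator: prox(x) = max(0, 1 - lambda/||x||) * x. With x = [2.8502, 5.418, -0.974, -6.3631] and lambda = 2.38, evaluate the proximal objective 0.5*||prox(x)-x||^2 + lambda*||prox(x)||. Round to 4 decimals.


Step 1: Compute ||x||.
||x|| = 8.8835
Step 2: Compute scaling factor.
scale = max(0, 1 - 2.38/8.8835) = 0.7321
Step 3: prox(x) = [2.0866, 3.9664, -0.7131, -4.6583]
||prox(x)|| = 6.5035
Step 4: Proximal objective.
0.5*||prox-x||^2 = 2.8322
lambda*||prox|| = 15.4783
Total = 18.3105


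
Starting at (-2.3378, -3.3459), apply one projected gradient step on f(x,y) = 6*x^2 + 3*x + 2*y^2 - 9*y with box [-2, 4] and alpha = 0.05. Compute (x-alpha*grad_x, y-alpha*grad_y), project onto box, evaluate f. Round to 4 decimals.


Step 1: Compute gradient at (-2.3378, -3.3459).
grad_x = 2*6*-2.3378 + 3 = -25.0536
grad_y = 2*2*-3.3459 - 9 = -22.3836
Step 2: Gradient step.
x_raw = -2.3378 - 0.05*-25.0536 = -1.0851
y_raw = -3.3459 - 0.05*-22.3836 = -2.2267
Step 3: Project onto [-2, 4].
x_proj = clip(-1.0851) = -1.0851
y_proj = clip(-2.2267) = -2.0
Step 4: Evaluate f.
f(-1.0851, -2.0) = 29.8096


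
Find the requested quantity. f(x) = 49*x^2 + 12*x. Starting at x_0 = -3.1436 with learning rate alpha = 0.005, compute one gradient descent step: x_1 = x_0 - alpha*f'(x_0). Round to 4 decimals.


We compute the gradient at x_0 and apply the update.
f'(x) = 98*x + 12
f'(-3.1436) = 98*-3.1436 + 12 = -296.0728
x_1 = -3.1436 - 0.005*-296.0728 = -1.6632


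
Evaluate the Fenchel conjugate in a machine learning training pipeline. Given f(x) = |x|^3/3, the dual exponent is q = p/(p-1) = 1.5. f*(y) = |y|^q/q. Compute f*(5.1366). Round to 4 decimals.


The conjugate exponent q satisfies 1/p + 1/q = 1.
p = 3, so q = 3/(3 - 1) = 1.5
|y|^q = 5.1366^1.5 = 11.6416
f*(5.1366) = 11.6416 / 1.5 = 7.7611


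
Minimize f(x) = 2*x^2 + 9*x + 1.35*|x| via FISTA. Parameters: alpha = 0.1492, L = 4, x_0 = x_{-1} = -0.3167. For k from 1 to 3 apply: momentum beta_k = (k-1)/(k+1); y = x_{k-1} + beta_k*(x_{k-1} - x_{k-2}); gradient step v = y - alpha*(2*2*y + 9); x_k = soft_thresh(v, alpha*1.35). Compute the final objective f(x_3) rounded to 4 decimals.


FISTA on f(x) = 2*x^2 + 9*x + 1.35*|x|
L = 4, alpha = 0.1492
Iteration 1: beta = 0.0, y = -0.3167 + 0.0*(-0.3167 + 0.3167) = -0.3167
  grad(y) = 7.7332, v = y - alpha*grad = -1.4705
  prox(v) = soft_thresh(-1.4705, 0.2014) = -1.2691
Iteration 2: beta = 0.3333, y = -1.2691 + 0.3333*(-1.2691 + 0.3167) = -1.5865
  grad(y) = 2.6539, v = y - alpha*grad = -1.9825
  prox(v) = soft_thresh(-1.9825, 0.2014) = -1.7811
Iteration 3: beta = 0.5, y = -1.7811 + 0.5*(-1.7811 + 1.2691) = -2.0371
  grad(y) = 0.8517, v = y - alpha*grad = -2.1641
  prox(v) = soft_thresh(-2.1641, 0.2014) = -1.9627
f(x_3) = 2*(-1.9627)^2 + 9*(-1.9627) + 1.35*|-1.9627| = -7.3103


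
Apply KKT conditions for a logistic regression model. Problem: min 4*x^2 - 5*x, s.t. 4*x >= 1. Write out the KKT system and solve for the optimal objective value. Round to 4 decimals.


Step 1: Try lambda = 0 (constraint inactive).
Stationarity: 2*4*x - 5 = 0
x* = 5/(2*4) = 0.625
Check constraint: 4*0.625 = 2.5 >= 1 -- satisfied.
Step 2: Compute optimal value.
f(x*) = 4*0.625^2 - 5*0.625 = -1.5625


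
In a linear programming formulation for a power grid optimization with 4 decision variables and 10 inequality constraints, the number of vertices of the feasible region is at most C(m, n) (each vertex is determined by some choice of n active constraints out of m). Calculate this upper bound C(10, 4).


Each vertex corresponds to some choice of n active constraints out of m, so the number of vertices is at most C(m, n) = m! / (n!(m-n)!).
m = 10, n = 4
Numerator: 10 * 9 * 8 * 7
Denominator: 4! = 24
C(10, 4) = 210


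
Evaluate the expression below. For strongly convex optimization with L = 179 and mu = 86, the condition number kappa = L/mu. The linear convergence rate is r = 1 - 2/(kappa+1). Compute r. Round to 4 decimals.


Step 1: Compute the condition number.
kappa = L/mu = 179/86 = 2.0814
Step 2: Compute the convergence rate.
r = 1 - 2/(kappa + 1) = 1 - 2*mu/(L + mu) = (L - mu)/(L + mu) = 93/265 = 0.3509


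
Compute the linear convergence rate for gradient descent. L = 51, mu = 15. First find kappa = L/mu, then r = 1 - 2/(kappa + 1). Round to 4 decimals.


Step 1: Compute the condition number.
kappa = L/mu = 51/15 = 3.4
Step 2: Compute the convergence rate.
r = 1 - 2/(kappa + 1) = 1 - 2*mu/(L + mu) = (L - mu)/(L + mu) = 36/66 = 0.5455


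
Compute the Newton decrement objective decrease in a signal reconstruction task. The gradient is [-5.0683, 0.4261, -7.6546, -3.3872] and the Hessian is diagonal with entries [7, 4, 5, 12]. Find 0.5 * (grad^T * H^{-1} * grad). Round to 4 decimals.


Step 1: H is diagonal, so H^(-1) * g = [-0.724, 0.1065, -1.5309, -0.2823].
Step 2: g^T H^(-1) g = sum_i g_i^2 / H_ii
  = (-5.0683)^2/7 + (0.4261)^2/4 + (-7.6546)^2/5 + (-3.3872)^2/12
  = 3.6697 + 0.0454 + 11.7186 + 0.9561 = 16.3897
Step 3: Objective decrease = 0.5 * g^T H^(-1) g = 8.1949


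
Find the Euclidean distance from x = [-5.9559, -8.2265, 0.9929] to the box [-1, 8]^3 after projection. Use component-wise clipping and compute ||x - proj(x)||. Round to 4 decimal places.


Project each component onto [-1, 8].
clip(-5.9559) = -1.0, clip(-8.2265) = -1.0, clip(0.9929) = 0.9929
Projection = [-1.0, -1.0, 0.9929]
Squared diffs: [24.5609, 52.2223, 0.0]
Distance = sqrt(76.7832) = 8.7626


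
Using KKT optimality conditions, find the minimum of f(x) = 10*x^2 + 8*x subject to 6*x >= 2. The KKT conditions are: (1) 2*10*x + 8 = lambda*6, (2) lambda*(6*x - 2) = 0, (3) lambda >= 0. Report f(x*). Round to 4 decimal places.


Step 1: Try lambda = 0 (constraint inactive).
x_unc = -8/(2*10) = -0.4
Check: 6*-0.4 = -2.4 < 2 -- violated!
Step 2: Constraint must be active: 6*x = 2
x* = 2/6 = 1/3 = 0.3333 (rounded; the exact value 1/3 is used below)
lambda = (2*10*(1/3) + 8)/6 = 2.4444
Step 3: Compute optimal value.
f(x*) = 10*(1/3)^2 + 8*(1/3) = 3.7778


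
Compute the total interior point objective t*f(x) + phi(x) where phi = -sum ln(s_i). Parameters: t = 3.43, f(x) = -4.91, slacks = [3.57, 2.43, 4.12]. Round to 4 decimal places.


Step 1: Compute log-barrier.
ln values: [1.2726, 0.8879, 1.4159]
phi = -(1.2726 + 0.8879 + 1.4159) = -3.5763
Step 2: Compute augmented objective.
t*f(x) = 3.43*-4.91 = -16.8413
Total = -16.8413 - 3.5763 = -20.4176


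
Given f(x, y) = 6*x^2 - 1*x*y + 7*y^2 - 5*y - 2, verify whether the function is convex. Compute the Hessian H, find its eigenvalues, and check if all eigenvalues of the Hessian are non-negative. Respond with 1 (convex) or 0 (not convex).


The Hessian of f(x,y) = 6*x^2 - 1*x*y + 7*y^2 - 5*y - 2 is:
H = [[12, -1], [-1, 14]]
Trace = 12 + 14 = 26
Determinant = 12*14 - (-1)^2 = 167
Discriminant = (26)^2 - 4*167 = 8.0
Eigenvalues: lambda_1 = 11.5858, lambda_2 = 14.4142
The function is convex.

1


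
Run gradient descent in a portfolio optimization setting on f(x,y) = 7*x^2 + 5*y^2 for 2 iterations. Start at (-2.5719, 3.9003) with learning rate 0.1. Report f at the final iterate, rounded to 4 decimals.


Gradient descent on f(x,y) = 7*x^2 + 5*y^2.
Starting point: (-2.5719, 3.9003), alpha = 0.1
Step 1: grad_x = 2*7*-2.5719 = -36.0066, grad_y = 2*5*3.9003 = 39.003
  x_1 = -2.5719 - 0.1*-36.0066 = 1.0288
  y_1 = 3.9003 - 0.1*39.003 = 0.0
Step 2: grad_x = 2*7*1.0288 = 14.4026, grad_y = 2*5*0.0 = 0.0
  x_2 = 1.0288 - 0.1*14.4026 = -0.4115
  y_2 = 0.0 - 0.1*0.0 = 0.0
f(-0.4115, 0.0) = 7*(-0.4115)^2 + 5*0.0^2 = 1.1853


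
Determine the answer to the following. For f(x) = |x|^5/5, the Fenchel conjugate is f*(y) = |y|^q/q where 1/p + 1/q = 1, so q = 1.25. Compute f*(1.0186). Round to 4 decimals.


The conjugate exponent q satisfies 1/p + 1/q = 1.
p = 5, so q = 5/(5 - 1) = 1.25
|y|^q = 1.0186^1.25 = 1.0233
f*(1.0186) = 1.0233 / 1.25 = 0.8186


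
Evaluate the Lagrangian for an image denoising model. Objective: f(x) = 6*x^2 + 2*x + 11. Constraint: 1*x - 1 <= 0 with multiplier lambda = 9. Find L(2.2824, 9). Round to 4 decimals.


Step 1: Evaluate f(x).
f(2.2824) = 6*2.2824^2 + 2*2.2824 + 11 = 46.8209
Step 2: Evaluate g(x).
g(2.2824) = 1*2.2824 - 1 = 1.2824
Step 3: Compute Lagrangian.
L = 46.8209 + 9*1.2824 = 58.3625


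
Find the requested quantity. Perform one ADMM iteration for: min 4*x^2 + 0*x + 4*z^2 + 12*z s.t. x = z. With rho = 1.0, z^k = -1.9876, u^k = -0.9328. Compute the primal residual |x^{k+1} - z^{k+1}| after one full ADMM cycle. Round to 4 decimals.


ADMM iteration with rho = 1.0, z^k = -1.9876, u^k = -0.9328
Step 1: x-update.
Minimize 4*x^2 + 0*x + (1.0/2)*(x + 1.9876 - 0.9328)^2
FOC: (2*4 + 1.0)*x = 0 + 1.0*(-1.9876 + 0.9328)
x^{k+1} = -0.1172
Step 2: z-update.
Minimize 4*z^2 + 12*z + (1.0/2)*(-0.1172 - z - 0.9328)^2
FOC: (2*4 + 1.0)*z = -12 + 1.0*(-0.1172 - 0.9328)
z^{k+1} = -1.45
Step 3: u-update.
u^{k+1} = -0.9328 - 0.1172 + 1.45 = 0.4
Step 4: Primal residual = |-0.1172 + 1.45| = 1.3328


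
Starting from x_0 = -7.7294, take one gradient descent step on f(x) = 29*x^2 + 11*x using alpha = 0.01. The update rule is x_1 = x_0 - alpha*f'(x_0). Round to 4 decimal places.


We compute the gradient at x_0 and apply the update.
f'(x) = 58*x + 11
f'(-7.7294) = 58*-7.7294 + 11 = -437.3052
x_1 = -7.7294 - 0.01*-437.3052 = -3.3563


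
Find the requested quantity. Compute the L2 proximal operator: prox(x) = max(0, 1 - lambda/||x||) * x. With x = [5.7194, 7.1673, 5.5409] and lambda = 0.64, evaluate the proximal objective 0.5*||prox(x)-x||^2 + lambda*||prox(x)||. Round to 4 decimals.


Step 1: Compute ||x||.
||x|| = 10.7137
Step 2: Compute scaling factor.
scale = max(0, 1 - 0.64/10.7137) = 0.9403
Step 3: prox(x) = [5.3777, 6.7391, 5.2099]
||prox(x)|| = 10.0737
Step 4: Proximal objective.
0.5*||prox-x||^2 = 0.2048
lambda*||prox|| = 6.4472
Total = 6.652


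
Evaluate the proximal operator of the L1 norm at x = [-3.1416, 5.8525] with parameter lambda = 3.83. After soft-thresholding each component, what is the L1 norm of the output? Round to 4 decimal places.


Soft-thresholding with lambda = 3.83:
prox(-3.1416) = sign(-3.1416)*max(|-3.1416| - 3.83, 0) = 0.0
prox(5.8525) = sign(5.8525)*max(|5.8525| - 3.83, 0) = 2.0225
prox(x) = [0.0, 2.0225]
||prox(x)||_1 = 0.0 + 2.0225 = 2.0225


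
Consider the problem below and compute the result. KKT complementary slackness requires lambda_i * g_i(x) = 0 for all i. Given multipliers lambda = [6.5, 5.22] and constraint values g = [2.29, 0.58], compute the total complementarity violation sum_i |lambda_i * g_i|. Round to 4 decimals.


KKT complementary slackness check:
lambda_1 * g_1 = 6.5 * 2.29 = 14.885
lambda_2 * g_2 = 5.22 * 0.58 = 3.0276
Total violation = 14.885 + 3.0276 = 17.9126


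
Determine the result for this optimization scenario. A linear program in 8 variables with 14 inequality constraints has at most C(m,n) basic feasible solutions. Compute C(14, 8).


Each vertex corresponds to some choice of n active constraints out of m, so the number of vertices is at most C(m, n) = m! / (n!(m-n)!).
m = 14, n = 8
Numerator: 14 * 13 * 12 * 11 * 10 * 9 * 8 * 7
Denominator: 8! = 40320
C(14, 8) = 3003


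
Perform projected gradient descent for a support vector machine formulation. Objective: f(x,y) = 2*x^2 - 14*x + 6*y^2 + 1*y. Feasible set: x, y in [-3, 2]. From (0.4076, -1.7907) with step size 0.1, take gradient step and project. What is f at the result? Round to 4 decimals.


Step 1: Compute gradient at (0.4076, -1.7907).
grad_x = 2*2*0.4076 - 14 = -12.3696
grad_y = 2*6*-1.7907 + 1 = -20.4884
Step 2: Gradient step.
x_raw = 0.4076 - 0.1*-12.3696 = 1.6446
y_raw = -1.7907 - 0.1*-20.4884 = 0.2581
Step 3: Project onto [-3, 2].
x_proj = clip(1.6446) = 1.6446
y_proj = clip(0.2581) = 0.2581
Step 4: Evaluate f.
f(1.6446, 0.2581) = -16.9567


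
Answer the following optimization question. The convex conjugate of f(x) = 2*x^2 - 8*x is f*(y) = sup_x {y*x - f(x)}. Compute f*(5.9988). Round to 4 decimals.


f*(y) = sup_x {y*x - a*x^2 - b*x} = sup_x {(y-b)*x - a*x^2}
FOC: (y - b) - 2a*x = 0 => x* = (y - b)/(2a)
x* = (5.9988 + 8)/(2*2) = 3.4997
f*(5.9988) = (y-b)^2/(4a) = (5.9988 + 8)^2/(4*2)
= 195.9664/8 = 24.4958


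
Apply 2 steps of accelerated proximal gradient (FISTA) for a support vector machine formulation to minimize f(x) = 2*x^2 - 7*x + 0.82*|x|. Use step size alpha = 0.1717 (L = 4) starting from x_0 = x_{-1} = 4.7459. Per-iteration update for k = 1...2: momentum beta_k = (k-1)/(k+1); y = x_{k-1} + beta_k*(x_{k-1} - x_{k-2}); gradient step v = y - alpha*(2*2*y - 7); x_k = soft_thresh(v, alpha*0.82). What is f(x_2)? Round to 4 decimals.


FISTA on f(x) = 2*x^2 - 7*x + 0.82*|x|
L = 4, alpha = 0.1717
Iteration 1: beta = 0.0, y = 4.7459 + 0.0*(4.7459 - 4.7459) = 4.7459
  grad(y) = 11.9836, v = y - alpha*grad = 2.6883
  prox(v) = soft_thresh(2.6883, 0.1408) = 2.5475
Iteration 2: beta = 0.3333, y = 2.5475 + 0.3333*(2.5475 - 4.7459) = 1.8147
  grad(y) = 0.2589, v = y - alpha*grad = 1.7703
  prox(v) = soft_thresh(1.7703, 0.1408) = 1.6295
f(x_2) = 2*1.6295^2 - 7*1.6295 + 0.82*|1.6295| = -4.7598


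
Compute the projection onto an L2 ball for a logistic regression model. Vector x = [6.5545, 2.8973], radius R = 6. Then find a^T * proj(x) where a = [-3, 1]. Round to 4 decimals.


Step 1: Compute ||x|| (intermediates to 6 decimals).
||x|| = sqrt(6.5545^2 + 2.8973^2) = 7.166297
Step 2: Project.
Since ||x|| > R, scale = R/||x|| = 6/7.166297 = 0.837252, proj(x) = scale * x
proj(x) = [5.487768, 2.42577]
Step 3: Dot product.
a^T * proj(x) = -3*5.487768 + 1*2.42577 = -14.0375


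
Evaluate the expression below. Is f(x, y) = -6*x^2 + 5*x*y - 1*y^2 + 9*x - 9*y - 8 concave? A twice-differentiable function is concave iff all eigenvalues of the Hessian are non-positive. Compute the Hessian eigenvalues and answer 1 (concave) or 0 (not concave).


The Hessian of f(x,y) = -6*x^2 + 5*x*y - 1*y^2 + 9*x - 9*y - 8 is:
H = [[-12, 5], [5, -2]]
Trace = -12 - 2 = -14
Determinant = -12*-2 - (5)^2 = -1
Discriminant = (-14)^2 - 4*-1 = 200.0
Eigenvalues: lambda_1 = -14.0711, lambda_2 = 0.0711
The function is not concave.

0


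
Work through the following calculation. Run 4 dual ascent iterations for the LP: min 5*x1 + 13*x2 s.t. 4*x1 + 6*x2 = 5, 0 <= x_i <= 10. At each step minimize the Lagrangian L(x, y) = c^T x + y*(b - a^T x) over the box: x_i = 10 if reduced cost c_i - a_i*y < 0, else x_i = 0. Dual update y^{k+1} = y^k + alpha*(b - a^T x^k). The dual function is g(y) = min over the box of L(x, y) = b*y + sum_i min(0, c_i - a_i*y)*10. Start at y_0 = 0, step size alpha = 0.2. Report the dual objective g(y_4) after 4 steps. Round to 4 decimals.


Dual ascent for LP: min 5*x1 + 13*x2, 4*x1 + 6*x2 = 5, 0 <= x_i <= 10
Step 1: y^k = 0.0, reduced costs: (5.0, 13.0)
  x^k = (0.0, 0.0), subgradient = b - a^T x = 5.0
  y^{k+1} = 0.0 + 0.2*5.0 = 1.0
Step 2: y^k = 1.0, reduced costs: (1.0, 7.0)
  x^k = (0.0, 0.0), subgradient = b - a^T x = 5.0
  y^{k+1} = 1.0 + 0.2*5.0 = 2.0
Step 3: y^k = 2.0, reduced costs: (-3.0, 1.0)
  x^k = (10.0, 0.0), subgradient = b - a^T x = -35.0
  y^{k+1} = 2.0 + 0.2*-35.0 = -5.0
Step 4: y^k = -5.0, reduced costs: (25.0, 43.0)
  x^k = (0.0, 0.0), subgradient = b - a^T x = 5.0
  y^{k+1} = -5.0 + 0.2*5.0 = -4.0
Dual objective at y_4 = -4.0: reduced costs (21.0, 37.0), box minimizer x = (0.0, 0.0)
g(y_4) = b*y + (c1 - a1*y)*x1 + (c2 - a2*y)*x2 = 5*(-4.0) + 21.0*0.0 + 37.0*0.0 = -20.0 + 0.0 + 0.0 = -20.0


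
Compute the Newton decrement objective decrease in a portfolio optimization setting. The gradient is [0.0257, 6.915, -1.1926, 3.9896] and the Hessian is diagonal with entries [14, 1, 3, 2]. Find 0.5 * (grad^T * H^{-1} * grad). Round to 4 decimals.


Step 1: H is diagonal, so H^(-1) * g = [0.0018, 6.915, -0.3975, 1.9948].
Step 2: g^T H^(-1) g = sum_i g_i^2 / H_ii
  = (0.0257)^2/14 + (6.915)^2/1 + (-1.1926)^2/3 + (3.9896)^2/2
  = 0.0 + 47.8172 + 0.4741 + 7.9585 = 56.2498
Step 3: Objective decrease = 0.5 * g^T H^(-1) g = 28.1249


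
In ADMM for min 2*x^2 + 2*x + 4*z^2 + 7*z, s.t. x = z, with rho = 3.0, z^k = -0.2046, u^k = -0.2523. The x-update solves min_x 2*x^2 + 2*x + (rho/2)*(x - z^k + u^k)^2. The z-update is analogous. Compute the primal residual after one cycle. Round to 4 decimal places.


ADMM iteration with rho = 3.0, z^k = -0.2046, u^k = -0.2523
Step 1: x-update.
Minimize 2*x^2 + 2*x + (3.0/2)*(x + 0.2046 - 0.2523)^2
FOC: (2*2 + 3.0)*x = -2 + 3.0*(-0.2046 + 0.2523)
x^{k+1} = -0.2653
Step 2: z-update.
Minimize 4*z^2 + 7*z + (3.0/2)*(-0.2653 - z - 0.2523)^2
FOC: (2*4 + 3.0)*z = -7 + 3.0*(-0.2653 - 0.2523)
z^{k+1} = -0.7775
Step 3: u-update.
u^{k+1} = -0.2523 - 0.2653 + 0.7775 = 0.2599
Step 4: Primal residual = |-0.2653 + 0.7775| = 0.5122


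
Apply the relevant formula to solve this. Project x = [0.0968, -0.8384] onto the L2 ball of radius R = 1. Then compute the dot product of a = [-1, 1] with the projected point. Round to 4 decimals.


Step 1: Compute ||x|| (intermediates to 6 decimals).
||x|| = sqrt(0.0968^2 + (-0.8384)^2) = 0.84397
Step 2: Project.
Since ||x|| <= R, proj = x (no scaling needed).
proj(x) = [0.0968, -0.8384]
Step 3: Dot product.
a^T * proj(x) = -1*0.0968 + 1*(-0.8384) = -0.9352


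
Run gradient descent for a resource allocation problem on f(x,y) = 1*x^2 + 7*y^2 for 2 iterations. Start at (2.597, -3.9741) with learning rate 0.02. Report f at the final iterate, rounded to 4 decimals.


Gradient descent on f(x,y) = 1*x^2 + 7*y^2.
Starting point: (2.597, -3.9741), alpha = 0.02
Step 1: grad_x = 2*1*2.597 = 5.194, grad_y = 2*7*-3.9741 = -55.6374
  x_1 = 2.597 - 0.02*5.194 = 2.4931
  y_1 = -3.9741 - 0.02*-55.6374 = -2.8614
Step 2: grad_x = 2*1*2.4931 = 4.9862, grad_y = 2*7*-2.8614 = -40.0589
  x_2 = 2.4931 - 0.02*4.9862 = 2.3934
  y_2 = -2.8614 - 0.02*-40.0589 = -2.0602
f(2.3934, -2.0602) = 1*2.3934^2 + 7*(-2.0602)^2 = 35.4385


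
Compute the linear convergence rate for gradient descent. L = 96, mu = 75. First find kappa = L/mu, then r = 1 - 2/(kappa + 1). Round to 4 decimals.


Step 1: Compute the condition number.
kappa = L/mu = 96/75 = 1.28
Step 2: Compute the convergence rate.
r = 1 - 2/(kappa + 1) = 1 - 2*mu/(L + mu) = (L - mu)/(L + mu) = 21/171 = 0.1228


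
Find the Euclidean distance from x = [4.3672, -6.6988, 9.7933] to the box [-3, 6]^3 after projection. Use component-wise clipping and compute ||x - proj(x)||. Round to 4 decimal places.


Project each component onto [-3, 6].
clip(4.3672) = 4.3672, clip(-6.6988) = -3.0, clip(9.7933) = 6.0
Projection = [4.3672, -3.0, 6.0]
Squared diffs: [0.0, 13.6811, 14.3891]
Distance = sqrt(28.0702) = 5.2981


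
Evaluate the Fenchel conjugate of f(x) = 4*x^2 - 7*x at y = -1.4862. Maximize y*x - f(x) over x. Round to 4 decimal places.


f*(y) = sup_x {y*x - a*x^2 - b*x} = sup_x {(y-b)*x - a*x^2}
FOC: (y - b) - 2a*x = 0 => x* = (y - b)/(2a)
x* = (-1.4862 + 7)/(2*4) = 0.6892
f*(-1.4862) = (y-b)^2/(4a) = (-1.4862 + 7)^2/(4*4)
= 30.402/16 = 1.9001


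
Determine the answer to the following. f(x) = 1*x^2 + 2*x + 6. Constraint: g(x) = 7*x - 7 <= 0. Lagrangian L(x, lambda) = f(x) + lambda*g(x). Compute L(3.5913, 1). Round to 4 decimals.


Step 1: Evaluate f(x).
f(3.5913) = 1*3.5913^2 + 2*3.5913 + 6 = 26.08
Step 2: Evaluate g(x).
g(3.5913) = 7*3.5913 - 7 = 18.1391
Step 3: Compute Lagrangian.
L = 26.08 + 1*18.1391 = 44.2191


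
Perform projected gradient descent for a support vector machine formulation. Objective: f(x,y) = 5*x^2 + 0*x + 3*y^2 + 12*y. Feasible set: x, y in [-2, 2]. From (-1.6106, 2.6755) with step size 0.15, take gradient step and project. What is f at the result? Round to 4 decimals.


Step 1: Compute gradient at (-1.6106, 2.6755).
grad_x = 2*5*-1.6106 + 0 = -16.106
grad_y = 2*3*2.6755 + 12 = 28.053
Step 2: Gradient step.
x_raw = -1.6106 - 0.15*-16.106 = 0.8053
y_raw = 2.6755 - 0.15*28.053 = -1.5325
Step 3: Project onto [-2, 2].
x_proj = clip(0.8053) = 0.8053
y_proj = clip(-1.5325) = -1.5325
Step 4: Evaluate f.
f(0.8053, -1.5325) = -8.1017


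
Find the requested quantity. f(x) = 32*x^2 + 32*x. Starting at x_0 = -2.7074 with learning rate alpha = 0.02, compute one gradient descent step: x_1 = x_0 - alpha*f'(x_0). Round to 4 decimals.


We compute the gradient at x_0 and apply the update.
f'(x) = 64*x + 32
f'(-2.7074) = 64*-2.7074 + 32 = -141.2736
x_1 = -2.7074 - 0.02*-141.2736 = 0.1181


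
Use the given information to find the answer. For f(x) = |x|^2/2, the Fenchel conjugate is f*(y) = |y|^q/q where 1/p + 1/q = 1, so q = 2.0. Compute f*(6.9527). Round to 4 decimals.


The conjugate exponent q satisfies 1/p + 1/q = 1.
p = 2, so q = 2/(2 - 1) = 2.0
|y|^q = 6.9527^2.0 = 48.34
f*(6.9527) = 48.34 / 2.0 = 24.17


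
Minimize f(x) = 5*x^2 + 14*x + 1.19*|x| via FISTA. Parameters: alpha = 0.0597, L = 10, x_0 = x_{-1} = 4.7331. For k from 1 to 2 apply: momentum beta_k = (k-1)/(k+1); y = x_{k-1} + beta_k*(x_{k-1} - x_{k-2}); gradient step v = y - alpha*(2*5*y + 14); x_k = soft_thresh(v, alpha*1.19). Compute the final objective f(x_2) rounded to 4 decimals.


FISTA on f(x) = 5*x^2 + 14*x + 1.19*|x|
L = 10, alpha = 0.0597
Iteration 1: beta = 0.0, y = 4.7331 + 0.0*(4.7331 - 4.7331) = 4.7331
  grad(y) = 61.331, v = y - alpha*grad = 1.0716
  prox(v) = soft_thresh(1.0716, 0.071) = 1.0006
Iteration 2: beta = 0.3333, y = 1.0006 + 0.3333*(1.0006 - 4.7331) = -0.2436
  grad(y) = 11.5643, v = y - alpha*grad = -0.934
  prox(v) = soft_thresh(-0.934, 0.071) = -0.8629
f(x_2) = 5*(-0.8629)^2 + 14*(-0.8629) + 1.19*|-0.8629| = -7.3308


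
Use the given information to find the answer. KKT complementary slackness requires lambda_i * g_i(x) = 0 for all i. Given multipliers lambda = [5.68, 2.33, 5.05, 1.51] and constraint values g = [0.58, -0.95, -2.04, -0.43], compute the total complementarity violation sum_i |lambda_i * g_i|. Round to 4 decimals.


KKT complementary slackness check:
lambda_1 * g_1 = 5.68 * 0.58 = 3.2944
lambda_2 * g_2 = 2.33 * -0.95 = -2.2135
lambda_3 * g_3 = 5.05 * -2.04 = -10.302
lambda_4 * g_4 = 1.51 * -0.43 = -0.6493
Total violation = 3.2944 + 2.2135 + 10.302 + 0.6493 = 16.4592


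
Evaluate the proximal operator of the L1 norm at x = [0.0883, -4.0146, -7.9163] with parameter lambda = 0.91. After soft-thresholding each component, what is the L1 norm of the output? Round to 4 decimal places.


Soft-thresholding with lambda = 0.91:
prox(0.0883) = sign(0.0883)*max(|0.0883| - 0.91, 0) = 0.0
prox(-4.0146) = sign(-4.0146)*max(|-4.0146| - 0.91, 0) = -3.1046
prox(-7.9163) = sign(-7.9163)*max(|-7.9163| - 0.91, 0) = -7.0063
prox(x) = [0.0, -3.1046, -7.0063]
||prox(x)||_1 = 0.0 + 3.1046 + 7.0063 = 10.1109


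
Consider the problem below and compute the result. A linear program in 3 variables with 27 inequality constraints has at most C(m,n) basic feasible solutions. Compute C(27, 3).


Each vertex corresponds to some choice of n active constraints out of m, so the number of vertices is at most C(m, n) = m! / (n!(m-n)!).
m = 27, n = 3
Numerator: 27 * 26 * 25
Denominator: 3! = 6
C(27, 3) = 2925


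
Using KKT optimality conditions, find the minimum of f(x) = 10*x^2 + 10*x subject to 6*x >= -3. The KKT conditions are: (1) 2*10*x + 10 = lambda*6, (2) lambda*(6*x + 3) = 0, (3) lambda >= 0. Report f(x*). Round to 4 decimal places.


Step 1: Try lambda = 0 (constraint inactive).
Stationarity: 2*10*x + 10 = 0
x* = -10/(2*10) = -0.5
Check constraint: 6*-0.5 = -3.0 >= -3 -- satisfied.
Step 2: Compute optimal value.
f(x*) = 10*(-0.5)^2 + 10*(-0.5) = -2.5


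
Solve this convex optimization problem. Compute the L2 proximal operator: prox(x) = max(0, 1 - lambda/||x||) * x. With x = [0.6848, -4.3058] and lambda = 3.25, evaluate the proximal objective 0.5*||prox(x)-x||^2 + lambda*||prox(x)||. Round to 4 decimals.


Step 1: Compute ||x||.
||x|| = 4.3599
Step 2: Compute scaling factor.
scale = max(0, 1 - 3.25/4.3599) = 0.2546
Step 3: prox(x) = [0.1743, -1.0961]
||prox(x)|| = 1.1099
Step 4: Proximal objective.
0.5*||prox-x||^2 = 5.2813
lambda*||prox|| = 3.6072
Total = 8.8885


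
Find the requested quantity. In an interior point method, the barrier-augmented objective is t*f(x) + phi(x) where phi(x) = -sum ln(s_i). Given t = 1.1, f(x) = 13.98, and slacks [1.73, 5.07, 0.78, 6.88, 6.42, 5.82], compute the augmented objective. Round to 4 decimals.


Step 1: Compute log-barrier.
ln values: [0.5481, 1.6233, -0.2485, 1.9286, 1.8594, 1.7613]
phi = -(0.5481 + 1.6233 - 0.2485 + 1.9286 + 1.8594 + 1.7613) = -7.4723
Step 2: Compute augmented objective.
t*f(x) = 1.1*13.98 = 15.378
Total = 15.378 - 7.4723 = 7.9057


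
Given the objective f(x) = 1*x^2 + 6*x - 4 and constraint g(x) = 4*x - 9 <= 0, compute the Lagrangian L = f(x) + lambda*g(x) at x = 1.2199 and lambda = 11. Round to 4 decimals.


Step 1: Evaluate f(x).
f(1.2199) = 1*1.2199^2 + 6*1.2199 - 4 = 4.8076
Step 2: Evaluate g(x).
g(1.2199) = 4*1.2199 - 9 = -4.1204
Step 3: Compute Lagrangian.
L = 4.8076 + 11*-4.1204 = -40.5168


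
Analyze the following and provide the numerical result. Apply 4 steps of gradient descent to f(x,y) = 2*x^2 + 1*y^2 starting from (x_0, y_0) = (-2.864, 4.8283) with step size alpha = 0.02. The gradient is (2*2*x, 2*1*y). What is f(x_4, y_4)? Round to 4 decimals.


Gradient descent on f(x,y) = 2*x^2 + 1*y^2.
Starting point: (-2.864, 4.8283), alpha = 0.02
Step 1: grad_x = 2*2*-2.864 = -11.456, grad_y = 2*1*4.8283 = 9.6566
  x_1 = -2.864 - 0.02*-11.456 = -2.6349
  y_1 = 4.8283 - 0.02*9.6566 = 4.6352
Step 2: grad_x = 2*2*-2.6349 = -10.5395, grad_y = 2*1*4.6352 = 9.2703
  x_2 = -2.6349 - 0.02*-10.5395 = -2.4241
  y_2 = 4.6352 - 0.02*9.2703 = 4.4498
Step 3: grad_x = 2*2*-2.4241 = -9.6964, grad_y = 2*1*4.4498 = 8.8995
  x_3 = -2.4241 - 0.02*-9.6964 = -2.2302
  y_3 = 4.4498 - 0.02*8.8995 = 4.2718
Step 4: grad_x = 2*2*-2.2302 = -8.9206, grad_y = 2*1*4.2718 = 8.5435
  x_4 = -2.2302 - 0.02*-8.9206 = -2.0517
  y_4 = 4.2718 - 0.02*8.5435 = 4.1009
f(-2.0517, 4.1009) = 2*(-2.0517)^2 + 1*4.1009^2 = 25.2367


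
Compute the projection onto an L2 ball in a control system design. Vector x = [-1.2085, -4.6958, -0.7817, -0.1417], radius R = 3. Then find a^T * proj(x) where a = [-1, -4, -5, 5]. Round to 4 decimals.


Step 1: Compute ||x|| (intermediates to 6 decimals).
||x|| = sqrt((-1.2085)^2 + (-4.6958)^2 + (-0.7817)^2 + (-0.1417)^2) = 4.913466
Step 2: Project.
Since ||x|| > R, scale = R/||x|| = 3/4.913466 = 0.610567, proj(x) = scale * x
proj(x) = [-0.73787, -2.867101, -0.47728, -0.086517]
Step 3: Dot product.
a^T * proj(x) = -1*(-0.73787) - 4*(-2.867101) - 5*(-0.47728) + 5*(-0.086517) = 14.1601


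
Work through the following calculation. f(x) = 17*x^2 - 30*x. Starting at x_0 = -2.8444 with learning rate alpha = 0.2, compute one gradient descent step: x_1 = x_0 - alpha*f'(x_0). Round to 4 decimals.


We compute the gradient at x_0 and apply the update.
f'(x) = 34*x - 30
f'(-2.8444) = 34*-2.8444 - 30 = -126.7096
x_1 = -2.8444 - 0.2*-126.7096 = 22.4975


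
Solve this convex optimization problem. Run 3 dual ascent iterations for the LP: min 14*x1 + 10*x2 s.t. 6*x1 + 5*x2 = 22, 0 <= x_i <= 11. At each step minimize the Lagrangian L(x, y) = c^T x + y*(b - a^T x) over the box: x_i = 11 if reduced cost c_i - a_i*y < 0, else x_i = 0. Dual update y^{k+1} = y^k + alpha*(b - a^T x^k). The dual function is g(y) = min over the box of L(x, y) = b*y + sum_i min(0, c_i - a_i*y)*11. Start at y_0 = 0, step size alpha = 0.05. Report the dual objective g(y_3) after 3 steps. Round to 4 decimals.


Dual ascent for LP: min 14*x1 + 10*x2, 6*x1 + 5*x2 = 22, 0 <= x_i <= 11
Step 1: y^k = 0.0, reduced costs: (14.0, 10.0)
  x^k = (0.0, 0.0), subgradient = b - a^T x = 22.0
  y^{k+1} = 0.0 + 0.05*22.0 = 1.1
Step 2: y^k = 1.1, reduced costs: (7.4, 4.5)
  x^k = (0.0, 0.0), subgradient = b - a^T x = 22.0
  y^{k+1} = 1.1 + 0.05*22.0 = 2.2
Step 3: y^k = 2.2, reduced costs: (0.8, -1.0)
  x^k = (0.0, 11.0), subgradient = b - a^T x = -33.0
  y^{k+1} = 2.2 + 0.05*-33.0 = 0.55
Dual objective at y_3 = 0.55: reduced costs (10.7, 7.25), box minimizer x = (0.0, 0.0)
g(y_3) = b*y + (c1 - a1*y)*x1 + (c2 - a2*y)*x2 = 22*0.55 + 10.7*0.0 + 7.25*0.0 = 12.1 + 0.0 + 0.0 = 12.1


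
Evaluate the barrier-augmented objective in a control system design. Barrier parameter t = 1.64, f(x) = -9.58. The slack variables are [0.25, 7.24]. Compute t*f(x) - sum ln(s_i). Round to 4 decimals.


Step 1: Compute log-barrier.
ln values: [-1.3863, 1.9796]
phi = -(-1.3863 + 1.9796) = -0.5933
Step 2: Compute augmented objective.
t*f(x) = 1.64*-9.58 = -15.7112
Total = -15.7112 - 0.5933 = -16.3045


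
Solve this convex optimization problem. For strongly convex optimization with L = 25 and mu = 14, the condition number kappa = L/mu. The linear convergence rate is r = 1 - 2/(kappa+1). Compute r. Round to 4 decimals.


Step 1: Compute the condition number.
kappa = L/mu = 25/14 = 1.7857
Step 2: Compute the convergence rate.
r = 1 - 2/(kappa + 1) = 1 - 2*mu/(L + mu) = (L - mu)/(L + mu) = 11/39 = 0.2821


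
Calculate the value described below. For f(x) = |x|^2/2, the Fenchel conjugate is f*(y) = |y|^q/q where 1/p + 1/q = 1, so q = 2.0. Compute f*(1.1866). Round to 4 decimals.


The conjugate exponent q satisfies 1/p + 1/q = 1.
p = 2, so q = 2/(2 - 1) = 2.0
|y|^q = 1.1866^2.0 = 1.408
f*(1.1866) = 1.408 / 2.0 = 0.704


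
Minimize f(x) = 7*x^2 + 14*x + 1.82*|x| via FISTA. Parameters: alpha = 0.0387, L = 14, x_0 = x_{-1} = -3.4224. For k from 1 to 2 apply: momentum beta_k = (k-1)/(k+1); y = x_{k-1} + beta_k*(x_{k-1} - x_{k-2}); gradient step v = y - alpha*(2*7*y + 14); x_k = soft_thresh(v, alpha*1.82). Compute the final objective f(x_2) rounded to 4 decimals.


FISTA on f(x) = 7*x^2 + 14*x + 1.82*|x|
L = 14, alpha = 0.0387
Iteration 1: beta = 0.0, y = -3.4224 + 0.0*(-3.4224 + 3.4224) = -3.4224
  grad(y) = -33.9136, v = y - alpha*grad = -2.1099
  prox(v) = soft_thresh(-2.1099, 0.0704) = -2.0395
Iteration 2: beta = 0.3333, y = -2.0395 + 0.3333*(-2.0395 + 3.4224) = -1.5785
  grad(y) = -8.0996, v = y - alpha*grad = -1.2651
  prox(v) = soft_thresh(-1.2651, 0.0704) = -1.1947
f(x_2) = 7*(-1.1947)^2 + 14*(-1.1947) + 1.82*|-1.1947| = -4.5605
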